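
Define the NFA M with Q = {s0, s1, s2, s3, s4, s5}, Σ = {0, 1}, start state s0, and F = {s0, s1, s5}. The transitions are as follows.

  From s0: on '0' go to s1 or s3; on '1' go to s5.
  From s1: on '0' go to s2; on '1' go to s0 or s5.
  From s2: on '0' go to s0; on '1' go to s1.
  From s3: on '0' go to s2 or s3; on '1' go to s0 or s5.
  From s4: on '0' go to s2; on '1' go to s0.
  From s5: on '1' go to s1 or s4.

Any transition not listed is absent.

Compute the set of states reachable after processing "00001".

Start in {s0}.
Read '0': s0→{s1, s3}; now {s1, s3}.
Read '0': s1→{s2}, s3→{s2, s3}; now {s2, s3}.
Read '0': s2→{s0}, s3→{s2, s3}; now {s0, s2, s3}.
Read '0': s0→{s1, s3}, s2→{s0}, s3→{s2, s3}; now {s0, s1, s2, s3}.
Read '1': s0→{s5}, s1→{s0, s5}, s2→{s1}, s3→{s0, s5}; now {s0, s1, s5}.

{s0, s1, s5}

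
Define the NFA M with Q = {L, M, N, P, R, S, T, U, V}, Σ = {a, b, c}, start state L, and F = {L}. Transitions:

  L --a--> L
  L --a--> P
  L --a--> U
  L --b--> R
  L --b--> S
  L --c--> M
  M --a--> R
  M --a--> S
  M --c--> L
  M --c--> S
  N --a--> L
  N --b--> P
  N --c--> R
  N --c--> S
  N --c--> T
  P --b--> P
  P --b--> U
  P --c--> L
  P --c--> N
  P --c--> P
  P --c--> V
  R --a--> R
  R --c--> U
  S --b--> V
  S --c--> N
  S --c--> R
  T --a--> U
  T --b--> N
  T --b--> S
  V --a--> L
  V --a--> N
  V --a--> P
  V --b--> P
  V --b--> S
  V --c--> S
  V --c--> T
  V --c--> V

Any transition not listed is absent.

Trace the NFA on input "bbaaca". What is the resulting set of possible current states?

{L, N, P, R, S, U}

Start in {L}.
Read 'b': L→{R, S}; now {R, S}.
Read 'b': R→∅, S→{V}; now {V}.
Read 'a': V→{L, N, P}; now {L, N, P}.
Read 'a': L→{L, P, U}, N→{L}, P→∅; now {L, P, U}.
Read 'c': L→{M}, P→{L, N, P, V}, U→∅; now {L, M, N, P, V}.
Read 'a': L→{L, P, U}, M→{R, S}, N→{L}, P→∅, V→{L, N, P}; now {L, N, P, R, S, U}.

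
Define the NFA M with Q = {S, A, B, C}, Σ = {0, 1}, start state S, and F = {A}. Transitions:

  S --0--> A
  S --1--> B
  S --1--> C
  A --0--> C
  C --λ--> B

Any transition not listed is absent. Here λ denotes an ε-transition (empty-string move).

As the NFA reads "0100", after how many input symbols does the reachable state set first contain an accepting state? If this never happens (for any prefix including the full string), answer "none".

Start in {S}.
Read '0': {S} → {A}.
None of the earlier sets intersect F, but {A} does.

1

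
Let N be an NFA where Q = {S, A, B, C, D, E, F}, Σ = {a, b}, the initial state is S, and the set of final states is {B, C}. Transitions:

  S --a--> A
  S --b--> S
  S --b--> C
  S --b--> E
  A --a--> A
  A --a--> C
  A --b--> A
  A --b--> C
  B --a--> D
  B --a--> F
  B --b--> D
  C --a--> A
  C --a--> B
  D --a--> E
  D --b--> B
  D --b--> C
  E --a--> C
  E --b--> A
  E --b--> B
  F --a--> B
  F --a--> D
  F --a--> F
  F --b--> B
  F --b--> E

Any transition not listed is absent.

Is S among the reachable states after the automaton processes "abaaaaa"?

No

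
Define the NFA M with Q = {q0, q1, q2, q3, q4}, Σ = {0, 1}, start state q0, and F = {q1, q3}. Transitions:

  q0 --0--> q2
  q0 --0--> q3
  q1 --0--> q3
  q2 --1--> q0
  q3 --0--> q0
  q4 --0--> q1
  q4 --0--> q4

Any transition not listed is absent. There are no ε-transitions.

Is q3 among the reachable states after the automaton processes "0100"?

No

Start in {q0}.
Read '0': {q0} → {q2, q3}.
Read '1': {q2, q3} → {q0}.
Read '0': {q0} → {q2, q3}.
Read '0': {q2, q3} → {q0}.
State q3 is not in {q0}.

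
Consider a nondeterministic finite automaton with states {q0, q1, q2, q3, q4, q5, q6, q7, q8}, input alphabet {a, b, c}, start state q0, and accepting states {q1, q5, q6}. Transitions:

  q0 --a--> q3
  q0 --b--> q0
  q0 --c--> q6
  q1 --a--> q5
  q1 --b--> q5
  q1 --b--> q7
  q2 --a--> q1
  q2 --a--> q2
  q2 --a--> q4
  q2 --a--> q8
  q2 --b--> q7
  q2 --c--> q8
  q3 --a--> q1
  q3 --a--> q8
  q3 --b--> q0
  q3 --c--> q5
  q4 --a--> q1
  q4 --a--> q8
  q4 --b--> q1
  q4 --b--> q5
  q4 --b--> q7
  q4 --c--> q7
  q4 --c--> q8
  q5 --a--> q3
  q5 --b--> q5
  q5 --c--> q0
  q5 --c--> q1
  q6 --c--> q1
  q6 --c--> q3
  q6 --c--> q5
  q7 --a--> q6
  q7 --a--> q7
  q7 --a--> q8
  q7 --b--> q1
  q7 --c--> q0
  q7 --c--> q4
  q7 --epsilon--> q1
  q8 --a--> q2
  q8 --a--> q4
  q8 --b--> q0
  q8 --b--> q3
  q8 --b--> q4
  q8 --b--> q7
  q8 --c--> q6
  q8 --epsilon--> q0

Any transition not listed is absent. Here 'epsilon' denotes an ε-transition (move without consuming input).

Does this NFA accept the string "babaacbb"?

Start in {q0}.
Read 'b': q0→{q0}; now {q0}.
Read 'a': q0→{q3}; now {q3}.
Read 'b': q3→{q0}; now {q0}.
Read 'a': q0→{q3}; now {q3}.
Read 'a': q3→{q1, q8}; union {q1, q8}; ε-closure = {q0, q1, q8}.
Read 'c': q0→{q6}, q1→∅, q8→{q6}; now {q6}.
Read 'b': q6→∅; now ∅.
The set is empty and remains empty for the remaining 1 symbol.
The final set ∅ contains no accepting state.

No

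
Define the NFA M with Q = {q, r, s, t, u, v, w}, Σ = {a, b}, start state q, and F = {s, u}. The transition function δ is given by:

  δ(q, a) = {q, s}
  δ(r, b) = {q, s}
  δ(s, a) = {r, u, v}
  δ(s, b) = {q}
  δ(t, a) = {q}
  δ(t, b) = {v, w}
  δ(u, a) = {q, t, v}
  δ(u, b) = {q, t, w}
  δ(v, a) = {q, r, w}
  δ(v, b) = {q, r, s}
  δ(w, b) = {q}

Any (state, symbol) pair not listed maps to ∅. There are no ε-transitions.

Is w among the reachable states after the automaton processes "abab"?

No

Start in {q}.
Read 'a': q→{q, s}; now {q, s}.
Read 'b': q→∅, s→{q}; now {q}.
Read 'a': q→{q, s}; now {q, s}.
Read 'b': q→∅, s→{q}; now {q}.
State w is not in {q}.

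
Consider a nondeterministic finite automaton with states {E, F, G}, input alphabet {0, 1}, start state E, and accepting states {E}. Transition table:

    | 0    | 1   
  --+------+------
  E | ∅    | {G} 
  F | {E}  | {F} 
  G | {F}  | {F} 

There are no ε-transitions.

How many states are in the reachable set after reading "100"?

Start in {E}.
Read '1': E→{G}; now {G}.
Read '0': G→{F}; now {F}.
Read '0': F→{E}; now {E}.
That set has 1 state.

1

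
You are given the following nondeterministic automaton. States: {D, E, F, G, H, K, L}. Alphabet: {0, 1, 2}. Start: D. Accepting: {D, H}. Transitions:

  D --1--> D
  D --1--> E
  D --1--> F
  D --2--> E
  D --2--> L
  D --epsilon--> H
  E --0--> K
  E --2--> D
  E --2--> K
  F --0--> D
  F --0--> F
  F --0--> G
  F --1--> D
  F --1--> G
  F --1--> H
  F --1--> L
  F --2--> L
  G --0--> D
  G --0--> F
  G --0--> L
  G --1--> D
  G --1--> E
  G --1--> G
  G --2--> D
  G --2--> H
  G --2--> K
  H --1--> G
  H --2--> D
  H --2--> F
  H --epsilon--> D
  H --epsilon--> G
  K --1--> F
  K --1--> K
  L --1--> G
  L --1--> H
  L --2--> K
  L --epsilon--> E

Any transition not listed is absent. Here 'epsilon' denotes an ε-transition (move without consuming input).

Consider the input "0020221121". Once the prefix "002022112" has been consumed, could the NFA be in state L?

Start: ε-closure({D}) = {D, G, H}.
Read '0': D→∅, G→{D, F, L}, H→∅; union {D, F, L}; ε-closure = {D, E, F, G, H, L}.
Read '0': D→∅, E→{K}, F→{D, F, G}, G→{D, F, L}, H→∅, L→∅; union {D, F, G, K, L}; ε-closure = {D, E, F, G, H, K, L}.
Read '2': D→{E, L}, E→{D, K}, F→{L}, G→{D, H, K}, H→{D, F}, K→∅, L→{K}; union {D, E, F, H, K, L}; ε-closure = {D, E, F, G, H, K, L}.
Read '0': D→∅, E→{K}, F→{D, F, G}, G→{D, F, L}, H→∅, K→∅, L→∅; union {D, F, G, K, L}; ε-closure = {D, E, F, G, H, K, L}.
Read '2': D→{E, L}, E→{D, K}, F→{L}, G→{D, H, K}, H→{D, F}, K→∅, L→{K}; union {D, E, F, H, K, L}; ε-closure = {D, E, F, G, H, K, L}.
Read '2': D→{E, L}, E→{D, K}, F→{L}, G→{D, H, K}, H→{D, F}, K→∅, L→{K}; union {D, E, F, H, K, L}; ε-closure = {D, E, F, G, H, K, L}.
Read '1': D→{D, E, F}, E→∅, F→{D, G, H, L}, G→{D, E, G}, H→{G}, K→{F, K}, L→{G, H}; now {D, E, F, G, H, K, L}.
Read '1': D→{D, E, F}, E→∅, F→{D, G, H, L}, G→{D, E, G}, H→{G}, K→{F, K}, L→{G, H}; now {D, E, F, G, H, K, L}.
Read '2': D→{E, L}, E→{D, K}, F→{L}, G→{D, H, K}, H→{D, F}, K→∅, L→{K}; union {D, E, F, H, K, L}; ε-closure = {D, E, F, G, H, K, L}.
State L is in {D, E, F, G, H, K, L}.

Yes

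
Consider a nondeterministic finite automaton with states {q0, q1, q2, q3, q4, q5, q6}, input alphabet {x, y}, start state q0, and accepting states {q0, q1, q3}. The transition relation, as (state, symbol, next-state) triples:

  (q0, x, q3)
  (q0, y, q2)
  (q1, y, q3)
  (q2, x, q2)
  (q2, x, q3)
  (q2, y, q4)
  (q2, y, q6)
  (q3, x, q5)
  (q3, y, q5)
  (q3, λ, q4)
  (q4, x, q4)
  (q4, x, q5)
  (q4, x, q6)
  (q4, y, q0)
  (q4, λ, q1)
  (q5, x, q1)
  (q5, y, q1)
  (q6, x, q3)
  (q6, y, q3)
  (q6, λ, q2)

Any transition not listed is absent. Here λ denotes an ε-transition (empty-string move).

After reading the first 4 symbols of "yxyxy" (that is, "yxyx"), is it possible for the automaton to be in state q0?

No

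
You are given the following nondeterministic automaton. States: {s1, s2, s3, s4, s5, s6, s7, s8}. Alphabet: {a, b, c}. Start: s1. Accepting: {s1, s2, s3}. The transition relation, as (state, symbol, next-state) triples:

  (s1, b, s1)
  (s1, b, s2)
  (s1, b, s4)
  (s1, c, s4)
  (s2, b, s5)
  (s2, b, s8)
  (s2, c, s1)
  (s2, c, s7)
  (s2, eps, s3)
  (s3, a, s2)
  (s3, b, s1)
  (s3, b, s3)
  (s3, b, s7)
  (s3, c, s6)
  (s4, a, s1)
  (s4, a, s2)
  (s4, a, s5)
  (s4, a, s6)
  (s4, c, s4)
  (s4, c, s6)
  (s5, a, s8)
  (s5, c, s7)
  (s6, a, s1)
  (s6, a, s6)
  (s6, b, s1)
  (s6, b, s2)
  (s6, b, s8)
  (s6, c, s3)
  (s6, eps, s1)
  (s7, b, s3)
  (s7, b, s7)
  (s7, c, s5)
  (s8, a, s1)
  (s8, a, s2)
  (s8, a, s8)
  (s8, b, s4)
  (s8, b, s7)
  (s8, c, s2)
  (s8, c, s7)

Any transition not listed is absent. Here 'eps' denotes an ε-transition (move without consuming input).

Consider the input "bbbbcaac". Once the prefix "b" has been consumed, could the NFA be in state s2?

Start in {s1}.
Read 'b': s1→{s1, s2, s4}; union {s1, s2, s4}; ε-closure = {s1, s2, s3, s4}.
State s2 is in {s1, s2, s3, s4}.

Yes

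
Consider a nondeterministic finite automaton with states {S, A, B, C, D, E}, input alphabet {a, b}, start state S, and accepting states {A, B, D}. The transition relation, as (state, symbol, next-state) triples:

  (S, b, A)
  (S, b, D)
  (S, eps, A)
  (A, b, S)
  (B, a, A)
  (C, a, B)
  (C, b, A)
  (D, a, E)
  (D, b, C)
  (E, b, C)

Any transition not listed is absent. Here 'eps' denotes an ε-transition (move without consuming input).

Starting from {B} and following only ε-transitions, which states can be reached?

Begin with {B}.
No ε-moves leave this set, so the closure equals the set itself.

{B}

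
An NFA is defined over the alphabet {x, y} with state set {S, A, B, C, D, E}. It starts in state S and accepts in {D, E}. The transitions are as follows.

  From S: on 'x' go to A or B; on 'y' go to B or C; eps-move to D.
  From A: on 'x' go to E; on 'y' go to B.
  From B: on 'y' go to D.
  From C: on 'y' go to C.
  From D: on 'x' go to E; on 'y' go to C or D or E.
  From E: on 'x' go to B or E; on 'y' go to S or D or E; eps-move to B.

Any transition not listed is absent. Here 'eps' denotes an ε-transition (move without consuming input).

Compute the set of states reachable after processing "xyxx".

{B, E}

Start: ε-closure({S}) = {S, D}.
Read 'x': S→{A, B}, D→{E}; now {A, B, E}.
Read 'y': A→{B}, B→{D}, E→{S, D, E}; now {S, B, D, E}.
Read 'x': S→{A, B}, B→∅, D→{E}, E→{B, E}; now {A, B, E}.
Read 'x': A→{E}, B→∅, E→{B, E}; now {B, E}.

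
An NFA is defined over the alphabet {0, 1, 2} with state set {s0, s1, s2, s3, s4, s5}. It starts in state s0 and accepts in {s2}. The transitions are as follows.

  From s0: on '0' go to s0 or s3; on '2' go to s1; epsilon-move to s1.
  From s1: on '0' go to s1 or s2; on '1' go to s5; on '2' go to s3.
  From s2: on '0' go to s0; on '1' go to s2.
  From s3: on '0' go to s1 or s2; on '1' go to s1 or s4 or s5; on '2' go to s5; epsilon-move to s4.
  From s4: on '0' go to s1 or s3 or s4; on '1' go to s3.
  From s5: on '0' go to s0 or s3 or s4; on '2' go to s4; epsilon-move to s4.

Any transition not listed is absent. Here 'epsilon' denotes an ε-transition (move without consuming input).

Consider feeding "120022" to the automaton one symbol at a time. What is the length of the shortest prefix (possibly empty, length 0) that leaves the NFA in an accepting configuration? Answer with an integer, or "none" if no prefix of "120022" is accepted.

4

Start: ε-closure({s0}) = {s0, s1}.
Read '1': s0→∅, s1→{s5}; union {s5}; ε-closure = {s4, s5}.
Read '2': s4→∅, s5→{s4}; now {s4}.
Read '0': s4→{s1, s3, s4}; now {s1, s3, s4}.
Read '0': s1→{s1, s2}, s3→{s1, s2}, s4→{s1, s3, s4}; now {s1, s2, s3, s4}.
None of the earlier sets intersect F, but {s1, s2, s3, s4} does.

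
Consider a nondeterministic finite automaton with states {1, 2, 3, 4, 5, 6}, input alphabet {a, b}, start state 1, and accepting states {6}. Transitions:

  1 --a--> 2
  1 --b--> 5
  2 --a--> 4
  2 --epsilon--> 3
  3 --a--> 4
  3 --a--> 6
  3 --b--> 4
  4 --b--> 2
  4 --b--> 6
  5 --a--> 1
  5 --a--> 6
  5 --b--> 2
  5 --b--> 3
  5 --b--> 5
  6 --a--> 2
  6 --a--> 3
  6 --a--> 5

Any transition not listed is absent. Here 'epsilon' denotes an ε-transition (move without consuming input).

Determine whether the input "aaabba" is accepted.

Yes

Start in {1}.
Read 'a': {1} → {2, 3}.
Read 'a': {2, 3} → {4, 6}.
Read 'a': {4, 6} → {2, 3, 5}.
Read 'b': {2, 3, 5} → {2, 3, 4, 5}.
Read 'b': {2, 3, 4, 5} → {2, 3, 4, 5, 6}.
Read 'a': {2, 3, 4, 5, 6} → {1, 2, 3, 4, 5, 6}.
The final set {1, 2, 3, 4, 5, 6} contains the accepting state 6.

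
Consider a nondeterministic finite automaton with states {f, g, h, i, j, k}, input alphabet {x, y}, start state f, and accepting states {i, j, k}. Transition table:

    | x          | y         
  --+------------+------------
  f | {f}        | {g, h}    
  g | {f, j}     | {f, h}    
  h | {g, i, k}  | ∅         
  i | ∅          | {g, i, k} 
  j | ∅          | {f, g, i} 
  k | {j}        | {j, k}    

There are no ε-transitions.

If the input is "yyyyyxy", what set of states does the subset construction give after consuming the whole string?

Start in {f}.
Read 'y': f→{g, h}; now {g, h}.
Read 'y': g→{f, h}, h→∅; now {f, h}.
Read 'y': f→{g, h}, h→∅; now {g, h}.
Read 'y': g→{f, h}, h→∅; now {f, h}.
Read 'y': f→{g, h}, h→∅; now {g, h}.
Read 'x': g→{f, j}, h→{g, i, k}; now {f, g, i, j, k}.
Read 'y': f→{g, h}, g→{f, h}, i→{g, i, k}, j→{f, g, i}, k→{j, k}; now {f, g, h, i, j, k}.

{f, g, h, i, j, k}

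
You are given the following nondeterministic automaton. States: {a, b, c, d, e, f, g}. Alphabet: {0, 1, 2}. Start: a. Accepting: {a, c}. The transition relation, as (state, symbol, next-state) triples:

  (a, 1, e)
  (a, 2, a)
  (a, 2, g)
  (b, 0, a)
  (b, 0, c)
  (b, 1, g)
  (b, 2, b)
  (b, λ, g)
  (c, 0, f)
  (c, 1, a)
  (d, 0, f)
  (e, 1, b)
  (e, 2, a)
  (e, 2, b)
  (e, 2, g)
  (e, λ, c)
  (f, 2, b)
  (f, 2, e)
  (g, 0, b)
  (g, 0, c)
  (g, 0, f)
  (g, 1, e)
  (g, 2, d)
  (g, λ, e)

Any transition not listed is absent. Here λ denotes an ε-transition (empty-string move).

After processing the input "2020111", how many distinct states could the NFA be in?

5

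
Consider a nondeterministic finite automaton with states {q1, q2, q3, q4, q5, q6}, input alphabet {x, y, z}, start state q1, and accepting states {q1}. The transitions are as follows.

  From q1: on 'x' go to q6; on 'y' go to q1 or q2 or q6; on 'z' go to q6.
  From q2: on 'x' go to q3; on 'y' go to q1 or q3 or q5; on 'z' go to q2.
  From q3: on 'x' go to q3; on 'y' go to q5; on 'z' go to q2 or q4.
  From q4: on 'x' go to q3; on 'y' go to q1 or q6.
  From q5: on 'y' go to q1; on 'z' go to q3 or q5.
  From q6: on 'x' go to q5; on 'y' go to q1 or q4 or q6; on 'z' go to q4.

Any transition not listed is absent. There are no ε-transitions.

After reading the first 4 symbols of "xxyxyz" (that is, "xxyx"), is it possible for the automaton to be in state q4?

No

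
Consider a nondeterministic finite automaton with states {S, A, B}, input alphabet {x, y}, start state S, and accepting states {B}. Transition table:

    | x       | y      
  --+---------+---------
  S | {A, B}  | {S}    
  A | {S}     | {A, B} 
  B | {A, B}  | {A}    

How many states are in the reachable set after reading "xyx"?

3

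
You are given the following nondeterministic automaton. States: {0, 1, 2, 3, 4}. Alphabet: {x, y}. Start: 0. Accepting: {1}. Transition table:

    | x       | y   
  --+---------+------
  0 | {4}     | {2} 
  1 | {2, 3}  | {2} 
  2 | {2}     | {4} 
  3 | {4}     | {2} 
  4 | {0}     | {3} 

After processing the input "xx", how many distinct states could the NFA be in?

Start in {0}.
Read 'x': {0} → {4}.
Read 'x': {4} → {0}.
That set has 1 state.

1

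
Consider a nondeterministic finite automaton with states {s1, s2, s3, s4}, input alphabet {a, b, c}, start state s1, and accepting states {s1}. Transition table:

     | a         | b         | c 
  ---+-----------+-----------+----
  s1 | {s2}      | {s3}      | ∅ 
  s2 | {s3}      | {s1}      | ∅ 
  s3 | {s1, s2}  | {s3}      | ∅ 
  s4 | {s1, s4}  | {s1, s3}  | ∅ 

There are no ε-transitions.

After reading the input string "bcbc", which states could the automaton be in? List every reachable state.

Start in {s1}.
Read 'b': {s1} → {s3}.
Read 'c': {s3} → ∅.
The set is empty and remains empty for the remaining 2 symbols.

∅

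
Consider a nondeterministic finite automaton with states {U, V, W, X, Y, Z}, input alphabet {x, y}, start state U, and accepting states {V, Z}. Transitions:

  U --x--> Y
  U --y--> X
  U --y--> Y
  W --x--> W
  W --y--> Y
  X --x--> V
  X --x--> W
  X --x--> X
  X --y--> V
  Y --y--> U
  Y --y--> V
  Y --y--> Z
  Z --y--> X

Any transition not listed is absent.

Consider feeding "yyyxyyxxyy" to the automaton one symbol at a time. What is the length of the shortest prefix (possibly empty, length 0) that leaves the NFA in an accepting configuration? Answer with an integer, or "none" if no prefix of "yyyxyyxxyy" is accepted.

2

Start in {U}.
Read 'y': {U} → {X, Y}.
Read 'y': {X, Y} → {U, V, Z}.
None of the earlier sets intersect F, but {U, V, Z} does.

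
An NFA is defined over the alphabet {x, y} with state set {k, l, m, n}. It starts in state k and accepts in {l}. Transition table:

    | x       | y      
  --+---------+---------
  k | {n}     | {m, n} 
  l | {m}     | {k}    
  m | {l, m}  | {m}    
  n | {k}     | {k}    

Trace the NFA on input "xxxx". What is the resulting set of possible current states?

{k}

Start in {k}.
Read 'x': {k} → {n}.
Read 'x': {n} → {k}.
Read 'x': {k} → {n}.
Read 'x': {n} → {k}.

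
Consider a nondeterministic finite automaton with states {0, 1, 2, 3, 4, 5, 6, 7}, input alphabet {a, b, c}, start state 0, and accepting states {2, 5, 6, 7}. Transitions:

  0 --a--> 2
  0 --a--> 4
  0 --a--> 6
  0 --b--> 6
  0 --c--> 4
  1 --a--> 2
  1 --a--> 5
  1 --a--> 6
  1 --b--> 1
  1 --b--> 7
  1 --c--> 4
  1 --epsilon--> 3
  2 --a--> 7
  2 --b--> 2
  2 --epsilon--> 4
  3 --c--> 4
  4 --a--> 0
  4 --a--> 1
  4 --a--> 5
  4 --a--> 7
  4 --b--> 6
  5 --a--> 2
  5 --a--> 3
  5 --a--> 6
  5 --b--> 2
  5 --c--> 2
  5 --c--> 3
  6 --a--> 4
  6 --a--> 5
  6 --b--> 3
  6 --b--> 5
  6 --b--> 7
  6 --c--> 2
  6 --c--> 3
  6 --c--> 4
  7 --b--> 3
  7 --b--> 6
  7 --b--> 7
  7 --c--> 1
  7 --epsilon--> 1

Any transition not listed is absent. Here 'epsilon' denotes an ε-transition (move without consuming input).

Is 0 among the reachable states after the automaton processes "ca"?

Yes

Start in {0}.
Read 'c': {0} → {4}.
Read 'a': {4} → {0, 1, 3, 5, 7}.
State 0 is in {0, 1, 3, 5, 7}.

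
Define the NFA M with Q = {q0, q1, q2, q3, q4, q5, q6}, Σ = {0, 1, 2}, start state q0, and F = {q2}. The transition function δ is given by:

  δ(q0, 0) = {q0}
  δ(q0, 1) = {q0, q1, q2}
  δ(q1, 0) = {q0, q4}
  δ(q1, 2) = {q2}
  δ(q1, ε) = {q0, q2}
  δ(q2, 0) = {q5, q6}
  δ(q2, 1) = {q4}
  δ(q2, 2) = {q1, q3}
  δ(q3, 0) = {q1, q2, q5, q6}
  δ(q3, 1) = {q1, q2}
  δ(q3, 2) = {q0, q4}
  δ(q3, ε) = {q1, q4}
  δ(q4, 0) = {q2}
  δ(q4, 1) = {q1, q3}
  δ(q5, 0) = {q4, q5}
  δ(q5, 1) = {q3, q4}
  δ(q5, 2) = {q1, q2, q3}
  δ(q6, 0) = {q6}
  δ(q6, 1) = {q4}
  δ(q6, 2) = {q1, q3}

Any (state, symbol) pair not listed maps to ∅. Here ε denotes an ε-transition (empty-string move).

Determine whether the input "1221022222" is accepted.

Yes

Start in {q0}.
Read '1': {q0} → {q0, q1, q2}.
Read '2': {q0, q1, q2} → {q0, q1, q2, q3, q4}.
Read '2': {q0, q1, q2, q3, q4} → {q0, q1, q2, q3, q4}.
Read '1': {q0, q1, q2, q3, q4} → {q0, q1, q2, q3, q4}.
Read '0': {q0, q1, q2, q3, q4} → {q0, q1, q2, q4, q5, q6}.
Read '2': {q0, q1, q2, q4, q5, q6} → {q0, q1, q2, q3, q4}.
Read '2': {q0, q1, q2, q3, q4} → {q0, q1, q2, q3, q4}.
Read '2': {q0, q1, q2, q3, q4} → {q0, q1, q2, q3, q4}.
Read '2': {q0, q1, q2, q3, q4} → {q0, q1, q2, q3, q4}.
Read '2': {q0, q1, q2, q3, q4} → {q0, q1, q2, q3, q4}.
The final set {q0, q1, q2, q3, q4} contains the accepting state q2.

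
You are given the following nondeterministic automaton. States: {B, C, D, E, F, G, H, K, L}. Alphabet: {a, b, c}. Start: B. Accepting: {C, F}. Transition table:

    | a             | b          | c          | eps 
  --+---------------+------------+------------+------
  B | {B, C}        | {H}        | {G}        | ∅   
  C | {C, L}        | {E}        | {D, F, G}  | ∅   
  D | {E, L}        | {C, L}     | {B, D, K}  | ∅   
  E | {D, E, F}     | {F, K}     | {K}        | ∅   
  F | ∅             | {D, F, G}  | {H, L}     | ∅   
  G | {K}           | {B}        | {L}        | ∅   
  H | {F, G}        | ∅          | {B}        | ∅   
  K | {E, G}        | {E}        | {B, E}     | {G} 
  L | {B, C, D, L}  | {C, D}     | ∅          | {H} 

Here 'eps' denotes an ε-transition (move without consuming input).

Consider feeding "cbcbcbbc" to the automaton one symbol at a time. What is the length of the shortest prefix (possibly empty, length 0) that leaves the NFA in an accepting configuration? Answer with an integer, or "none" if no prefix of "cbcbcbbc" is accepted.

none

Start in {B}.
Read 'c': B→{G}; now {G}.
Read 'b': G→{B}; now {B}.
Read 'c': B→{G}; now {G}.
Read 'b': G→{B}; now {B}.
Read 'c': B→{G}; now {G}.
Read 'b': G→{B}; now {B}.
Read 'b': B→{H}; now {H}.
Read 'c': H→{B}; now {B}.
No reachable set along the way intersects F.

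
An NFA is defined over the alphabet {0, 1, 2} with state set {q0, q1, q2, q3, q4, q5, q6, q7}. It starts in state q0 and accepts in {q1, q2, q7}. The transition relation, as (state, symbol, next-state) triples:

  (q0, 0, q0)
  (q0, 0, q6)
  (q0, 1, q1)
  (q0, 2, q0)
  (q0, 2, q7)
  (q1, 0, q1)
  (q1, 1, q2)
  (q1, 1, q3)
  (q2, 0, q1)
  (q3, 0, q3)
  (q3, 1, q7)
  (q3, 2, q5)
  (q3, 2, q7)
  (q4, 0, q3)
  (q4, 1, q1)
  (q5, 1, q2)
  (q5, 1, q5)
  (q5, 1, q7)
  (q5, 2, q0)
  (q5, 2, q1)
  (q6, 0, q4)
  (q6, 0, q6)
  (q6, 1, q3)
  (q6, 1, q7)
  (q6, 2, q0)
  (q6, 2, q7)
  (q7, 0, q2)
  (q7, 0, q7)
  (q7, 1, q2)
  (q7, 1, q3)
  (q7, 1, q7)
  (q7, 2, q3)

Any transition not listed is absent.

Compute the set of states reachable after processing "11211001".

{q2, q3, q7}

Start in {q0}.
Read '1': q0→{q1}; now {q1}.
Read '1': q1→{q2, q3}; now {q2, q3}.
Read '2': q2→∅, q3→{q5, q7}; now {q5, q7}.
Read '1': q5→{q2, q5, q7}, q7→{q2, q3, q7}; now {q2, q3, q5, q7}.
Read '1': q2→∅, q3→{q7}, q5→{q2, q5, q7}, q7→{q2, q3, q7}; now {q2, q3, q5, q7}.
Read '0': q2→{q1}, q3→{q3}, q5→∅, q7→{q2, q7}; now {q1, q2, q3, q7}.
Read '0': q1→{q1}, q2→{q1}, q3→{q3}, q7→{q2, q7}; now {q1, q2, q3, q7}.
Read '1': q1→{q2, q3}, q2→∅, q3→{q7}, q7→{q2, q3, q7}; now {q2, q3, q7}.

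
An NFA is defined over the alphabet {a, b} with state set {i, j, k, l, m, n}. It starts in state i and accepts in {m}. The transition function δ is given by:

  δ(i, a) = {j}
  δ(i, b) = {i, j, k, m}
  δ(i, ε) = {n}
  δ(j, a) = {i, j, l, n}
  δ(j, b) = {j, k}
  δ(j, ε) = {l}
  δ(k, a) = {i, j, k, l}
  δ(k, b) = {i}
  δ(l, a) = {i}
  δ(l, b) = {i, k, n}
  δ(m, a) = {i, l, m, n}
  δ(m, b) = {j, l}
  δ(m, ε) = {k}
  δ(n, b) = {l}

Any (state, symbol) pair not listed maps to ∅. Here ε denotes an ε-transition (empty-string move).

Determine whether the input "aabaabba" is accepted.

Yes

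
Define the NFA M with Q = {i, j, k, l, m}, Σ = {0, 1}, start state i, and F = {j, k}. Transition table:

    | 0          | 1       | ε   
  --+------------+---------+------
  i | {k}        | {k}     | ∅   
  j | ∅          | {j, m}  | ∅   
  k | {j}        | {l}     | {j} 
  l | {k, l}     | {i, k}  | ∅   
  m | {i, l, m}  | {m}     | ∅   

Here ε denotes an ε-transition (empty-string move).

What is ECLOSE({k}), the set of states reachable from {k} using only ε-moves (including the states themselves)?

{j, k}

Begin with {k}.
ε-move k → j; add j.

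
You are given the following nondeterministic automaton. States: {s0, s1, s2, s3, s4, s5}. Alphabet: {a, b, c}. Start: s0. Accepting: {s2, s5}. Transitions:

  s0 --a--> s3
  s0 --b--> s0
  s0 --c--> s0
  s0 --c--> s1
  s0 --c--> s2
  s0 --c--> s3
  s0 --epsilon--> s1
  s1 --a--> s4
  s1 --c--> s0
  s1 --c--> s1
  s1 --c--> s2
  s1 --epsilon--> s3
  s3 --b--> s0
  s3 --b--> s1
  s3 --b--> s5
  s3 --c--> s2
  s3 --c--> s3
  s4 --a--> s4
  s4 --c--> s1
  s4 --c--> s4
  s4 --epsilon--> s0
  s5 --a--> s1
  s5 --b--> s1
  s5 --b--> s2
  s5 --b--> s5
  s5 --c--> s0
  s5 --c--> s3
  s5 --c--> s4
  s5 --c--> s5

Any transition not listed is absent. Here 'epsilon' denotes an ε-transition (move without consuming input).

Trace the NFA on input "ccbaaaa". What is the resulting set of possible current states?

Start: ε-closure({s0}) = {s0, s1, s3}.
Read 'c': s0→{s0, s1, s2, s3}, s1→{s0, s1, s2}, s3→{s2, s3}; now {s0, s1, s2, s3}.
Read 'c': s0→{s0, s1, s2, s3}, s1→{s0, s1, s2}, s2→∅, s3→{s2, s3}; now {s0, s1, s2, s3}.
Read 'b': s0→{s0}, s1→∅, s2→∅, s3→{s0, s1, s5}; union {s0, s1, s5}; ε-closure = {s0, s1, s3, s5}.
Read 'a': s0→{s3}, s1→{s4}, s3→∅, s5→{s1}; union {s1, s3, s4}; ε-closure = {s0, s1, s3, s4}.
Read 'a': s0→{s3}, s1→{s4}, s3→∅, s4→{s4}; union {s3, s4}; ε-closure = {s0, s1, s3, s4}.
Read 'a': s0→{s3}, s1→{s4}, s3→∅, s4→{s4}; union {s3, s4}; ε-closure = {s0, s1, s3, s4}.
Read 'a': s0→{s3}, s1→{s4}, s3→∅, s4→{s4}; union {s3, s4}; ε-closure = {s0, s1, s3, s4}.

{s0, s1, s3, s4}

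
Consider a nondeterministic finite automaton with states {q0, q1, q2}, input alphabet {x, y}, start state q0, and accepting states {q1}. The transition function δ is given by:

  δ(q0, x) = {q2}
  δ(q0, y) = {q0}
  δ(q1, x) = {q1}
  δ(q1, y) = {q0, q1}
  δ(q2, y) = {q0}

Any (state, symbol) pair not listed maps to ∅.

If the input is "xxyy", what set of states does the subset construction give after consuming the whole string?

∅

Start in {q0}.
Read 'x': {q0} → {q2}.
Read 'x': {q2} → ∅.
The set is empty and remains empty for the remaining 2 symbols.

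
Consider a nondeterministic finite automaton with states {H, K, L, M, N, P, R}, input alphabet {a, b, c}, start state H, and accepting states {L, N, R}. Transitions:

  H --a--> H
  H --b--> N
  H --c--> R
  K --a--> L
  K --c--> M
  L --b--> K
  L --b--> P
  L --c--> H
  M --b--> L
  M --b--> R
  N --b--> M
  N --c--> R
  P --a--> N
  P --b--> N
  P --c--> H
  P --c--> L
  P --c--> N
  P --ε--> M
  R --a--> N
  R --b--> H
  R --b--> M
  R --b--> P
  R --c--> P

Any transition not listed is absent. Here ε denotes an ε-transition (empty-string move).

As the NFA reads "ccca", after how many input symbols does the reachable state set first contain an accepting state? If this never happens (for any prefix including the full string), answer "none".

1

Start in {H}.
Read 'c': {H} → {R}.
None of the earlier sets intersect F, but {R} does.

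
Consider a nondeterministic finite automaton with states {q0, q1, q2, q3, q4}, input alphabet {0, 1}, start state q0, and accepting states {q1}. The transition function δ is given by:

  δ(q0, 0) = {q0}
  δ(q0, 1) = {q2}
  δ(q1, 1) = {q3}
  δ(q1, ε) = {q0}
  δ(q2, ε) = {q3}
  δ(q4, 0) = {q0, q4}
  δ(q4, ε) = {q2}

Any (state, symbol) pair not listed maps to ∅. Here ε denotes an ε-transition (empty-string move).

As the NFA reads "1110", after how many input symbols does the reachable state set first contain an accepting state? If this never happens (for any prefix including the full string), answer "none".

Start in {q0}.
Read '1': q0→{q2}; union {q2}; ε-closure = {q2, q3}.
Read '1': q2→∅, q3→∅; now ∅.
The set is empty and remains empty for the remaining 2 symbols.
No reachable set along the way intersects F.

none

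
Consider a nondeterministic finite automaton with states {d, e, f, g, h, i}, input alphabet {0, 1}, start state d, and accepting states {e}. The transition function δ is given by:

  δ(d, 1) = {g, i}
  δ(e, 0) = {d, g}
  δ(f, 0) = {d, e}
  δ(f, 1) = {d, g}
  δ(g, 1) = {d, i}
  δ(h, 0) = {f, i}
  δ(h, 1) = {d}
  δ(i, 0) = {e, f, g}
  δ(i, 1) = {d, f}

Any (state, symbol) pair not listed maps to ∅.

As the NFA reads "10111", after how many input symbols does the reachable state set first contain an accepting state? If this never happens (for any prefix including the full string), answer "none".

Start in {d}.
Read '1': {d} → {g, i}.
Read '0': {g, i} → {e, f, g}.
None of the earlier sets intersect F, but {e, f, g} does.

2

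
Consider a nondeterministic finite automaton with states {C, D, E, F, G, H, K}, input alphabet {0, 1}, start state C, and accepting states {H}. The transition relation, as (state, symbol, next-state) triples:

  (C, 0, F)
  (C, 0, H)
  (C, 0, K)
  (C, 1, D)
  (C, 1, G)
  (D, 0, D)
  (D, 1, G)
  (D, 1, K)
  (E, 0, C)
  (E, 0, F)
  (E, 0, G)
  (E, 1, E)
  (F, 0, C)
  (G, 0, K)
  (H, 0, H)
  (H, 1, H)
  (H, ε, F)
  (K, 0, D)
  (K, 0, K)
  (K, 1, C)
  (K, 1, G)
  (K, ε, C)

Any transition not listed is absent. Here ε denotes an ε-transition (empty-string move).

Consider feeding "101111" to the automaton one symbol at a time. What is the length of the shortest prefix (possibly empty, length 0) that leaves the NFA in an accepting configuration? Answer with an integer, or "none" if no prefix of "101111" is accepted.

none

Start in {C}.
Read '1': C→{D, G}; now {D, G}.
Read '0': D→{D}, G→{K}; union {D, K}; ε-closure = {C, D, K}.
Read '1': C→{D, G}, D→{G, K}, K→{C, G}; now {C, D, G, K}.
Read '1': C→{D, G}, D→{G, K}, G→∅, K→{C, G}; now {C, D, G, K}.
Read '1': C→{D, G}, D→{G, K}, G→∅, K→{C, G}; now {C, D, G, K}.
Read '1': C→{D, G}, D→{G, K}, G→∅, K→{C, G}; now {C, D, G, K}.
No reachable set along the way intersects F.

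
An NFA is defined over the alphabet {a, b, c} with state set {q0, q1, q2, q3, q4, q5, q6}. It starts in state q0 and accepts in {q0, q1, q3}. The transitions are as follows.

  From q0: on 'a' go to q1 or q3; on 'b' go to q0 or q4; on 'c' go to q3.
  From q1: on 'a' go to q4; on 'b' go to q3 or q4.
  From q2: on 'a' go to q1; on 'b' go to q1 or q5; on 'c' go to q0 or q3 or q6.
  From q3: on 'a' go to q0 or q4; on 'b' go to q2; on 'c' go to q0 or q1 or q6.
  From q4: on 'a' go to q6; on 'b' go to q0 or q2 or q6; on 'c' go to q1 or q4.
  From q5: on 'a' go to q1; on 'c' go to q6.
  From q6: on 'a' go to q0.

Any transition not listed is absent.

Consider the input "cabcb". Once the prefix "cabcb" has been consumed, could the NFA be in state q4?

Start in {q0}.
Read 'c': {q0} → {q3}.
Read 'a': {q3} → {q0, q4}.
Read 'b': {q0, q4} → {q0, q2, q4, q6}.
Read 'c': {q0, q2, q4, q6} → {q0, q1, q3, q4, q6}.
Read 'b': {q0, q1, q3, q4, q6} → {q0, q2, q3, q4, q6}.
State q4 is in {q0, q2, q3, q4, q6}.

Yes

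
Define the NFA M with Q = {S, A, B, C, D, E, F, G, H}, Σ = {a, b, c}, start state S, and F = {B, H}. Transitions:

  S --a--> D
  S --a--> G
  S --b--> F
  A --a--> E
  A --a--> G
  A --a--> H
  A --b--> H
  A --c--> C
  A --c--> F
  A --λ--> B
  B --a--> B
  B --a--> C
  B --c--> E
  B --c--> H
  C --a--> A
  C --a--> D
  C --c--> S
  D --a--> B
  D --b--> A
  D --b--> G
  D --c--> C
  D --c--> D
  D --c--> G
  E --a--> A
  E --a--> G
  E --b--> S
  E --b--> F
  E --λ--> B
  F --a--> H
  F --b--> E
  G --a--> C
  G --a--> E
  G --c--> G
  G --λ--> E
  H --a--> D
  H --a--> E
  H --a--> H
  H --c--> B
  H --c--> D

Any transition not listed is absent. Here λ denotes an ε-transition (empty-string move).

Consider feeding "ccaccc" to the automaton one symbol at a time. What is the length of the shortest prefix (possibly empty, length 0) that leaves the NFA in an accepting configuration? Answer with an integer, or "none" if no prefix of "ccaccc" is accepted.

Start in {S}.
Read 'c': {S} → ∅.
The set is empty and remains empty for the remaining 5 symbols.
No reachable set along the way intersects F.

none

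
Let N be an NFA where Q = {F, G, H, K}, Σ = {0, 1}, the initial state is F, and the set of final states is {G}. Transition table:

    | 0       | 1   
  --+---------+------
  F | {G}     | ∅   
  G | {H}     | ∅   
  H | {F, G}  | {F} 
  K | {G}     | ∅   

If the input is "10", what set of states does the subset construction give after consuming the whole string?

∅

Start in {F}.
Read '1': F→∅; now ∅.
The set is empty and remains empty for the remaining 1 symbol.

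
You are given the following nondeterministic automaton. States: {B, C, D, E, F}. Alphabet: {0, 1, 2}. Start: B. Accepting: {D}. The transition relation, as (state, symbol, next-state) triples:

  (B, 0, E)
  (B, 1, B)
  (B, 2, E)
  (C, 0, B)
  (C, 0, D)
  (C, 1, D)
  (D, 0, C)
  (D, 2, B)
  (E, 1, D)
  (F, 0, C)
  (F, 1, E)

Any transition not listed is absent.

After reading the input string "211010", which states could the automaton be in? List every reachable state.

∅

Start in {B}.
Read '2': {B} → {E}.
Read '1': {E} → {D}.
Read '1': {D} → ∅.
The set is empty and remains empty for the remaining 3 symbols.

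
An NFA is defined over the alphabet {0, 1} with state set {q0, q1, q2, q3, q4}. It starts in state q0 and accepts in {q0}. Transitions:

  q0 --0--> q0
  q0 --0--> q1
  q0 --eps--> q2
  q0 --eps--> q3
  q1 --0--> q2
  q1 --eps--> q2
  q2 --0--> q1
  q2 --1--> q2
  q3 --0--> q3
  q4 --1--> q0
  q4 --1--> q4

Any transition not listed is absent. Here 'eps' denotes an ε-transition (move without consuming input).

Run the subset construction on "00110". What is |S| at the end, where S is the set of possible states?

2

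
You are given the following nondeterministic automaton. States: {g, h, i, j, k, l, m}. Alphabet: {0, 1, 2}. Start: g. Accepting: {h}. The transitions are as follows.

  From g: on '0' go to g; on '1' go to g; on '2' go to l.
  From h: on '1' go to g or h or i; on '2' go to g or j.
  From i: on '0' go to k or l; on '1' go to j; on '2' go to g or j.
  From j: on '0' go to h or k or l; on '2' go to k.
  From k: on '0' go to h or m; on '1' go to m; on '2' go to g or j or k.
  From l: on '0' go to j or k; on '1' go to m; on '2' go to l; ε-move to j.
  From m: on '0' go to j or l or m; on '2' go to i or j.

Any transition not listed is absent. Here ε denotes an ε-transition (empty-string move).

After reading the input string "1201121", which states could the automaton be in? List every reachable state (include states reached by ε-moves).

{g, m}

Start in {g}.
Read '1': g→{g}; now {g}.
Read '2': g→{l}; union {l}; ε-closure = {j, l}.
Read '0': j→{h, k, l}, l→{j, k}; now {h, j, k, l}.
Read '1': h→{g, h, i}, j→∅, k→{m}, l→{m}; now {g, h, i, m}.
Read '1': g→{g}, h→{g, h, i}, i→{j}, m→∅; now {g, h, i, j}.
Read '2': g→{l}, h→{g, j}, i→{g, j}, j→{k}; now {g, j, k, l}.
Read '1': g→{g}, j→∅, k→{m}, l→{m}; now {g, m}.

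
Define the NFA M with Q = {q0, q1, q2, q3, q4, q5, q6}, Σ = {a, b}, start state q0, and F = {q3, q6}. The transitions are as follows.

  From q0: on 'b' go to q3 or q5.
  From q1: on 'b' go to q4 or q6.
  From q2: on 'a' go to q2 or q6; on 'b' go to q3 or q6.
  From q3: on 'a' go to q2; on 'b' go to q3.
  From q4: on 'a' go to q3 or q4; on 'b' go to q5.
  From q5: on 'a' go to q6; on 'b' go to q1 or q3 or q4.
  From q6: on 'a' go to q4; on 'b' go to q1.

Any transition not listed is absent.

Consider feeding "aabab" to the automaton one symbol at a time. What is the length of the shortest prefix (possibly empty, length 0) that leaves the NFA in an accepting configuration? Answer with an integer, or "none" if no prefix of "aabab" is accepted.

none

Start in {q0}.
Read 'a': q0→∅; now ∅.
The set is empty and remains empty for the remaining 4 symbols.
No reachable set along the way intersects F.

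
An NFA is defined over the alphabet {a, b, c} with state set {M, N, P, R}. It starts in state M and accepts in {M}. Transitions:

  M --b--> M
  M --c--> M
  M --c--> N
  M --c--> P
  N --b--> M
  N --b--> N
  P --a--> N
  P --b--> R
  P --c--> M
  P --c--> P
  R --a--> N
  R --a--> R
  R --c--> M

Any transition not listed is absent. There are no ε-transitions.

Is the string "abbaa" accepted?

Start in {M}.
Read 'a': M→∅; now ∅.
The set is empty and remains empty for the remaining 4 symbols.
The final set ∅ contains no accepting state.

No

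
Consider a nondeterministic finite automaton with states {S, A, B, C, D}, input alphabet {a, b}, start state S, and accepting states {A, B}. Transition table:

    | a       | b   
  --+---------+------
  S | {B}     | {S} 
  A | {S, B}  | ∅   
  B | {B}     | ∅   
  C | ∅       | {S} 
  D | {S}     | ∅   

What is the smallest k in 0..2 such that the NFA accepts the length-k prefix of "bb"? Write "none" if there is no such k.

Start in {S}.
Read 'b': {S} → {S}.
Read 'b': {S} → {S}.
No reachable set along the way intersects F.

none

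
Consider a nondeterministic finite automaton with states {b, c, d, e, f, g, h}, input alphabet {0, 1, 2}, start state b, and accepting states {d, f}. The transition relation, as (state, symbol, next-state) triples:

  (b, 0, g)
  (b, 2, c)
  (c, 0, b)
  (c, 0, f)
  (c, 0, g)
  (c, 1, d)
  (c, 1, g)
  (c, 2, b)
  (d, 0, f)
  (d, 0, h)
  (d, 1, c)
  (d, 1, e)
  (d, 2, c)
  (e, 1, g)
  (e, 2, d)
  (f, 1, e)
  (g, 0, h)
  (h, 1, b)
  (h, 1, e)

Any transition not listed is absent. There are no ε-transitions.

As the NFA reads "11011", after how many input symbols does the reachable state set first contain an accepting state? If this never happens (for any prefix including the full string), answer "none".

Start in {b}.
Read '1': b→∅; now ∅.
The set is empty and remains empty for the remaining 4 symbols.
No reachable set along the way intersects F.

none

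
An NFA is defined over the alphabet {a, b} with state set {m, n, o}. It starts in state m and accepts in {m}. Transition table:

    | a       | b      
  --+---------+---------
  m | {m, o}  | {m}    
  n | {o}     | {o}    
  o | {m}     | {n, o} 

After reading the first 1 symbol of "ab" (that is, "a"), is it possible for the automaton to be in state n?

No

Start in {m}.
Read 'a': {m} → {m, o}.
State n is not in {m, o}.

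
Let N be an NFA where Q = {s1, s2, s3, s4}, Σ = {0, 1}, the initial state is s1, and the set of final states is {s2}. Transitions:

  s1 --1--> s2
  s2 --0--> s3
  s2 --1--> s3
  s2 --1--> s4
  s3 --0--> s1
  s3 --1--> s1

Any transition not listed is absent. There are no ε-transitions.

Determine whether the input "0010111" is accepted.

No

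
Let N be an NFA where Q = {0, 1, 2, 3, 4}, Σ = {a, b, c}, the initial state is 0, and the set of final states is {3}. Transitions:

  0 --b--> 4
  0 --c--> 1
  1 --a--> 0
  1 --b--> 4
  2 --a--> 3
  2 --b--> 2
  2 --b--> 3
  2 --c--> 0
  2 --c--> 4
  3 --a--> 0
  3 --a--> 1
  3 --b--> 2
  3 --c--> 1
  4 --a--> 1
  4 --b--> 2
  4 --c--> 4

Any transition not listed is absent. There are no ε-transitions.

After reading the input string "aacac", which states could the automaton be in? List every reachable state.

∅

Start in {0}.
Read 'a': {0} → ∅.
The set is empty and remains empty for the remaining 4 symbols.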